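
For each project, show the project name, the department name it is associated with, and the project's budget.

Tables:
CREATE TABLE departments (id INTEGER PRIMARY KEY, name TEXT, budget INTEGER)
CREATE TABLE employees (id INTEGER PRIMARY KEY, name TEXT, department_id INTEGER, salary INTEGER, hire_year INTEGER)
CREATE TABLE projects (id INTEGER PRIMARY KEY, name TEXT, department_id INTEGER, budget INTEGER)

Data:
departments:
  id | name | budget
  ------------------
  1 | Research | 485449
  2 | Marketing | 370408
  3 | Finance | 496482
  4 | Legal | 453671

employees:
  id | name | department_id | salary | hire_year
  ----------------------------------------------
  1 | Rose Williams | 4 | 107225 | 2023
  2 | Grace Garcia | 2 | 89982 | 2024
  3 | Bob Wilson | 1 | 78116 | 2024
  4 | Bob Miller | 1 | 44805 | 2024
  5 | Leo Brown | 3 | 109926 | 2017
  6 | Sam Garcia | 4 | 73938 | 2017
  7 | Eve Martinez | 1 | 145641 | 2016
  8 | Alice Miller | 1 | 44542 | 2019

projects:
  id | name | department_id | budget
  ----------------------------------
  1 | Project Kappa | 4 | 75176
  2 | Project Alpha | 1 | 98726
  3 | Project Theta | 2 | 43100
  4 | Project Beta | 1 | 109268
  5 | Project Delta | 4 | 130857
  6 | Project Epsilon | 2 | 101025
SELECT c.name, p.name AS department, c.budget FROM projects c JOIN departments p ON c.department_id = p.id

Execution result:
name | department | budget
Project Kappa | Legal | 75176
Project Alpha | Research | 98726
Project Theta | Marketing | 43100
Project Beta | Research | 109268
Project Delta | Legal | 130857
Project Epsilon | Marketing | 101025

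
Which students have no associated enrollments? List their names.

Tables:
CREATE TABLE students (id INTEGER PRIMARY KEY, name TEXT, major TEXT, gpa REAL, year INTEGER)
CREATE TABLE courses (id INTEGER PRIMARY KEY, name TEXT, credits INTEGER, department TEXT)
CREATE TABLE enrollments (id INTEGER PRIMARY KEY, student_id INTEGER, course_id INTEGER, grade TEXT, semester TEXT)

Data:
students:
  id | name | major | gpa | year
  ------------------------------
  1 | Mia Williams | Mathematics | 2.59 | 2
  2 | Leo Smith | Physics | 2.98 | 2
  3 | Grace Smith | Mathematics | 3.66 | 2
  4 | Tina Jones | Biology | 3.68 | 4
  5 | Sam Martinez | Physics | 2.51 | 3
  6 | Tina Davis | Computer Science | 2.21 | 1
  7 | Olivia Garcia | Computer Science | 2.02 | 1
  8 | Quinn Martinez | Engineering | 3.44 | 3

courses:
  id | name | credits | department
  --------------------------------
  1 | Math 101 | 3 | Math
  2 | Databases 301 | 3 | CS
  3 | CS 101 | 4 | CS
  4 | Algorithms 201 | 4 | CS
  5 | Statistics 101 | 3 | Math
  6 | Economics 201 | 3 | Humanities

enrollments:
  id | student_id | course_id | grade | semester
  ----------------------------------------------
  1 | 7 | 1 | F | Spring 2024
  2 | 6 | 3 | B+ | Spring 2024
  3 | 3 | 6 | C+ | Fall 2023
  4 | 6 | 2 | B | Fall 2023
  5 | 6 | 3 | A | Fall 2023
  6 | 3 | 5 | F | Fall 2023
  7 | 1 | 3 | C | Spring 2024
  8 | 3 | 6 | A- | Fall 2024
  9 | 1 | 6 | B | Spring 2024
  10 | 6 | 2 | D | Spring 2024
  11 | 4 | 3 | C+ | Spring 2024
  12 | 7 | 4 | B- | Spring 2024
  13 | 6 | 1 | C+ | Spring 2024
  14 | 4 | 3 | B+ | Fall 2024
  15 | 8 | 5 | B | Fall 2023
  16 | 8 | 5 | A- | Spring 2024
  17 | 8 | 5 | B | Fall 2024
SELECT p.name FROM students p LEFT JOIN enrollments c ON c.student_id = p.id WHERE c.id IS NULL

Execution result:
name
Leo Smith
Sam Martinez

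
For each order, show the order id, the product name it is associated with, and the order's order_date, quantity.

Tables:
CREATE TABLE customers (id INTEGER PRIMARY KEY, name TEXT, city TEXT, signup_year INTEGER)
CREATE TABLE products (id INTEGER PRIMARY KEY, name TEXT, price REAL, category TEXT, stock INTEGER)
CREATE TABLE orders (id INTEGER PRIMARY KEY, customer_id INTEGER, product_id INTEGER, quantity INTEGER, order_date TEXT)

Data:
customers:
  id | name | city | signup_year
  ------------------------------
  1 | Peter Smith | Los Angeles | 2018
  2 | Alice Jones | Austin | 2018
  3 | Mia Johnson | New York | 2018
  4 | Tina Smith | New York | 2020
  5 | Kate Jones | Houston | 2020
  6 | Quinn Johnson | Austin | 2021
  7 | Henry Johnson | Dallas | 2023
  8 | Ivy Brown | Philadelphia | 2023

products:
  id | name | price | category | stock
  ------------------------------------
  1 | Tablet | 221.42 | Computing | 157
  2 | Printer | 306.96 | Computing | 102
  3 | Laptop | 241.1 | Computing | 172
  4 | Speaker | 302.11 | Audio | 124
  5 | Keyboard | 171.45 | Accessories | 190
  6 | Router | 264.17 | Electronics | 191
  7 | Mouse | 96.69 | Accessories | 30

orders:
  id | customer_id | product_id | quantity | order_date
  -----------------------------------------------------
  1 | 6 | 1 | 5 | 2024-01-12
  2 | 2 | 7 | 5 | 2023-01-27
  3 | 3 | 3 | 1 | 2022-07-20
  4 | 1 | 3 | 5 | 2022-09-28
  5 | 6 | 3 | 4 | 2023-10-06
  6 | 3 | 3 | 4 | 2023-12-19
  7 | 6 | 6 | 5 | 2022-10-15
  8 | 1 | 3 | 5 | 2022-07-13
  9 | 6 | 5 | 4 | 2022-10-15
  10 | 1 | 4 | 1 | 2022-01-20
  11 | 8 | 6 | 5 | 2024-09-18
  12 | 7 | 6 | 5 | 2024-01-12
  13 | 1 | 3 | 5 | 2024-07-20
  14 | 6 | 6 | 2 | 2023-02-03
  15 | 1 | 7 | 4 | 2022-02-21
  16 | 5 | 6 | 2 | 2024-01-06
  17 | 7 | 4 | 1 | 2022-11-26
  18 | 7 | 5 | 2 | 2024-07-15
SELECT c.id, p.name AS product, c.order_date, c.quantity FROM orders c JOIN products p ON c.product_id = p.id

Execution result:
id | product | order_date | quantity
1 | Tablet | 2024-01-12 | 5
2 | Mouse | 2023-01-27 | 5
3 | Laptop | 2022-07-20 | 1
4 | Laptop | 2022-09-28 | 5
5 | Laptop | 2023-10-06 | 4
6 | Laptop | 2023-12-19 | 4
7 | Router | 2022-10-15 | 5
8 | Laptop | 2022-07-13 | 5
9 | Keyboard | 2022-10-15 | 4
10 | Speaker | 2022-01-20 | 1
11 | Router | 2024-09-18 | 5
12 | Router | 2024-01-12 | 5
13 | Laptop | 2024-07-20 | 5
14 | Router | 2023-02-03 | 2
15 | Mouse | 2022-02-21 | 4
16 | Router | 2024-01-06 | 2
17 | Speaker | 2022-11-26 | 1
18 | Keyboard | 2024-07-15 | 2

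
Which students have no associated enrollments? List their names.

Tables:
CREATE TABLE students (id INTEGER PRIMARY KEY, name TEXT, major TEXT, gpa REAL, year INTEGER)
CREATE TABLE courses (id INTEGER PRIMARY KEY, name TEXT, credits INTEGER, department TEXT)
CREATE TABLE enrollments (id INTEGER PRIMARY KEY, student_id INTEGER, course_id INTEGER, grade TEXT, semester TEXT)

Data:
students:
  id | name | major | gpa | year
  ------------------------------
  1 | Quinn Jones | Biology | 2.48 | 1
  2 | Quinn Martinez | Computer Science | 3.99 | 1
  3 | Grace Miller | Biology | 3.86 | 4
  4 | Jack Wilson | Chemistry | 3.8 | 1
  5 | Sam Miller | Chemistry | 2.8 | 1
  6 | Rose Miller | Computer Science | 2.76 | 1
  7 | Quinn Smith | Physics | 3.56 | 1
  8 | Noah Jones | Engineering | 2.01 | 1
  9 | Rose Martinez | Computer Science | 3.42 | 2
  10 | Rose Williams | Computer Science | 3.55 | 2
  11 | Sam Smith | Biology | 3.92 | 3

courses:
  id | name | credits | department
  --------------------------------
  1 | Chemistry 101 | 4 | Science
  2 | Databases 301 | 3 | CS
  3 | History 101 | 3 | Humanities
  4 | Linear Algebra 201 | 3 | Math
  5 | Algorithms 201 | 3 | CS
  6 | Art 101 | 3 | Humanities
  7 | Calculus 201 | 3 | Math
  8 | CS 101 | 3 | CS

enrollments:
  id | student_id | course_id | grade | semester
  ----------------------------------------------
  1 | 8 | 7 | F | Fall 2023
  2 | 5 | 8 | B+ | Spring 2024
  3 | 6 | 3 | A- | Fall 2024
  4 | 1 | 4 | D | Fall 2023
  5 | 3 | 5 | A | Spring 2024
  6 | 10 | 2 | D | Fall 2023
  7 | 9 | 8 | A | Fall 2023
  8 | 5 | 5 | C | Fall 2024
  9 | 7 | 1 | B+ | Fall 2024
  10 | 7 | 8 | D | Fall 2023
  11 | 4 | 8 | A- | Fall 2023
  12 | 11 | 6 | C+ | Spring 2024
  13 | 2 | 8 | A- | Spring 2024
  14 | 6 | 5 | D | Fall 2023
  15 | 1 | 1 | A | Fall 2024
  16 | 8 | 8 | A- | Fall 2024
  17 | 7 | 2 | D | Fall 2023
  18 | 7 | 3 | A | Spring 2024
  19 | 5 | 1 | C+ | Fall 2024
SELECT p.name FROM students p LEFT JOIN enrollments c ON c.student_id = p.id WHERE c.id IS NULL

Execution result:
(no rows)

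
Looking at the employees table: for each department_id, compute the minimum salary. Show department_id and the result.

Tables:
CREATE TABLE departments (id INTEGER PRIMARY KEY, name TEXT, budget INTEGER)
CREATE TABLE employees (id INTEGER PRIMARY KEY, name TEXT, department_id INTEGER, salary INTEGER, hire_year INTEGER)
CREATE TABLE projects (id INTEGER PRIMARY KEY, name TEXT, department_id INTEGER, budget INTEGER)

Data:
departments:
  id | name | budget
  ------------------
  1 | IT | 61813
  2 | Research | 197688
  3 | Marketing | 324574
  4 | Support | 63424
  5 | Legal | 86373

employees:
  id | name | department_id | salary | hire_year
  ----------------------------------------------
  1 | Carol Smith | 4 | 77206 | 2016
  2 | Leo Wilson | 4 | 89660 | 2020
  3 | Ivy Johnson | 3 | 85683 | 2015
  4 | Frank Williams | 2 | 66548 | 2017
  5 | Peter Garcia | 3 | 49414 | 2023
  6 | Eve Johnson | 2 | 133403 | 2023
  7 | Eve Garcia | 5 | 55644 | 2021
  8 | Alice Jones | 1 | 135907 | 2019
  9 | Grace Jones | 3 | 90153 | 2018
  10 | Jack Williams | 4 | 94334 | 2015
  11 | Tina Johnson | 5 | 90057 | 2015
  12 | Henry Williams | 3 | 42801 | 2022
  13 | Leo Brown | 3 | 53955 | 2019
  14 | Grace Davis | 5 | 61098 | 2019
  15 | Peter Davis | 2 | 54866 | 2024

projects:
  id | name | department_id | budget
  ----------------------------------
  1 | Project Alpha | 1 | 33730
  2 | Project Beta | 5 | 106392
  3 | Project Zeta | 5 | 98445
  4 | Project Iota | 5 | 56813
SELECT department_id, MIN(salary) AS min_salary FROM employees GROUP BY department_id

Execution result:
department_id | min_salary
1 | 135907
2 | 54866
3 | 42801
4 | 77206
5 | 55644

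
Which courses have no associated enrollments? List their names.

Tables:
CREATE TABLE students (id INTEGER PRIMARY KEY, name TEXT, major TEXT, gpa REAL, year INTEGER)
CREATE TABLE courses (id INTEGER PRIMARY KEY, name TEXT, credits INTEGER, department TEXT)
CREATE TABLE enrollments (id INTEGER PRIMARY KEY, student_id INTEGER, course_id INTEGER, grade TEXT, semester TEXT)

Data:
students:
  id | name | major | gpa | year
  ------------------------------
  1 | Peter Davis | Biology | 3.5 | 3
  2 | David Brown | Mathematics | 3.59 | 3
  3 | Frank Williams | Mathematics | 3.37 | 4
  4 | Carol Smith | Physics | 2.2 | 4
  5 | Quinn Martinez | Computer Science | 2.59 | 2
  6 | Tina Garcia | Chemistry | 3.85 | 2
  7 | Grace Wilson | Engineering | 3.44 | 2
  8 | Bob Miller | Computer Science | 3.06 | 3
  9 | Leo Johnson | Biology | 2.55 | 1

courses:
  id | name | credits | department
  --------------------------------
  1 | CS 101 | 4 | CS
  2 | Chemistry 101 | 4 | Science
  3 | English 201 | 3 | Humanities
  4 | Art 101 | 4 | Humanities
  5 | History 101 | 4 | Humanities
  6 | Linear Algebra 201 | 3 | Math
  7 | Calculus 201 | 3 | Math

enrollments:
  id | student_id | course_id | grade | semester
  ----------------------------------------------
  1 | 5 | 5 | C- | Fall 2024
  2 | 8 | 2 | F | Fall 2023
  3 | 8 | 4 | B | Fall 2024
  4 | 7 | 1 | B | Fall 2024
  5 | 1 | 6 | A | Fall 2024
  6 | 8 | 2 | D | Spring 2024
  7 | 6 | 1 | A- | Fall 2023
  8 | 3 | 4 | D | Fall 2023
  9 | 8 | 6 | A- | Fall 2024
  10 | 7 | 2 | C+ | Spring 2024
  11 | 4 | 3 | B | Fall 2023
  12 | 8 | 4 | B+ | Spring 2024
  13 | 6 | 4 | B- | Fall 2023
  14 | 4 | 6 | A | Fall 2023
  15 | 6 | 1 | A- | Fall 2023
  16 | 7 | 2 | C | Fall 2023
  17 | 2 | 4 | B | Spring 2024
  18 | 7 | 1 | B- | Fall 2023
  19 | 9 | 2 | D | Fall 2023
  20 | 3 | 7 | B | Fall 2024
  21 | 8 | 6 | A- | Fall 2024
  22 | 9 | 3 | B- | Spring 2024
SELECT p.name FROM courses p LEFT JOIN enrollments c ON c.course_id = p.id WHERE c.id IS NULL

Execution result:
(no rows)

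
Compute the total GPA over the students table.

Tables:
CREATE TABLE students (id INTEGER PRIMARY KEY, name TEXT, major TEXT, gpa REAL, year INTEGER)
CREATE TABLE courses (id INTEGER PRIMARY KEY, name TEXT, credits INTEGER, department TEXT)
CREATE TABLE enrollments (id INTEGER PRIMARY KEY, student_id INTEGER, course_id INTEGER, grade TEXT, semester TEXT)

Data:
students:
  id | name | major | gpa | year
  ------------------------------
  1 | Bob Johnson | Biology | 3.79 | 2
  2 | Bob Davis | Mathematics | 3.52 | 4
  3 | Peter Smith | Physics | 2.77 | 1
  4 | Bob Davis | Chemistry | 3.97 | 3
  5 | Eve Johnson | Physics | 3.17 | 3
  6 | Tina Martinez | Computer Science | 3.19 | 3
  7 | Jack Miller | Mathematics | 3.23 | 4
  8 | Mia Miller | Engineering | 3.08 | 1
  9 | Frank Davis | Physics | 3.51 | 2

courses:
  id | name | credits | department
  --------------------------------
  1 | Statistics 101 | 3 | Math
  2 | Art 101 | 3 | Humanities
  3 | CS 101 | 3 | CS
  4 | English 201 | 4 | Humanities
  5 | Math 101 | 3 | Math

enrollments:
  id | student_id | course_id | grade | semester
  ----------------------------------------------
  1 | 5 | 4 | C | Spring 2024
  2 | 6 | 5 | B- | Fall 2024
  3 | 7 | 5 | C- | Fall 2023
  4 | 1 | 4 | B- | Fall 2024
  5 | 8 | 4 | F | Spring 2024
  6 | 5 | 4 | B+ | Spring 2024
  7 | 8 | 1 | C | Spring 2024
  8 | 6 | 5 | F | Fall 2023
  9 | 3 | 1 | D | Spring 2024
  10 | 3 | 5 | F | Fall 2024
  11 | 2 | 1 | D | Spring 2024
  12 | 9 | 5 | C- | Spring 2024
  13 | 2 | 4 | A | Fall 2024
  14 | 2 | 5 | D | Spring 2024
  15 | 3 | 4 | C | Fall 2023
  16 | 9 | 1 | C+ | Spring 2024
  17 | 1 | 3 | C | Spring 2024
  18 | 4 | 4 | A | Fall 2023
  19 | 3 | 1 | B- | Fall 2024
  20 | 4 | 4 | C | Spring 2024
SELECT SUM(gpa) FROM students

Execution result:
30.23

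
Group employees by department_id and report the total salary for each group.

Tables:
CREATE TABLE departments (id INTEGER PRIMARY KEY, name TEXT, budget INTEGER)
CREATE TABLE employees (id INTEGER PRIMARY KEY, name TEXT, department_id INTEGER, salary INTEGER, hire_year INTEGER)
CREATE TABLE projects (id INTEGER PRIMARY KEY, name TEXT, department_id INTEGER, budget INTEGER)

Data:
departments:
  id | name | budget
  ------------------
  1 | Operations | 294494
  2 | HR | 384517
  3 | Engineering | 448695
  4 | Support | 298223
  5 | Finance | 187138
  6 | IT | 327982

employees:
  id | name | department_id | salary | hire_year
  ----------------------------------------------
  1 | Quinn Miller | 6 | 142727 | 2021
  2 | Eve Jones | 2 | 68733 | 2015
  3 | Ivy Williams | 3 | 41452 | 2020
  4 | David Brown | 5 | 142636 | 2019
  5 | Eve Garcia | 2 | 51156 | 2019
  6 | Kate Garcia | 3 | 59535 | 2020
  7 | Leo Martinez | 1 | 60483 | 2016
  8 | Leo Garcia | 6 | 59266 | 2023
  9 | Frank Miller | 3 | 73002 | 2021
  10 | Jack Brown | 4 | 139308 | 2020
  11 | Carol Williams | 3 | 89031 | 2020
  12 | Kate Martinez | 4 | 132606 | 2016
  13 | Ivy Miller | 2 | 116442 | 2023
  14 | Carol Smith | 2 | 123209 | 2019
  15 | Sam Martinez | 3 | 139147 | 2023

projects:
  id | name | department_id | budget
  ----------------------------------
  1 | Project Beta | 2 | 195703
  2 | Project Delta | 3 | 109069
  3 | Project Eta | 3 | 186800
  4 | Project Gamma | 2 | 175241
SELECT department_id, SUM(salary) AS sum_salary FROM employees GROUP BY department_id

Execution result:
department_id | sum_salary
1 | 60483
2 | 359540
3 | 402167
4 | 271914
5 | 142636
6 | 201993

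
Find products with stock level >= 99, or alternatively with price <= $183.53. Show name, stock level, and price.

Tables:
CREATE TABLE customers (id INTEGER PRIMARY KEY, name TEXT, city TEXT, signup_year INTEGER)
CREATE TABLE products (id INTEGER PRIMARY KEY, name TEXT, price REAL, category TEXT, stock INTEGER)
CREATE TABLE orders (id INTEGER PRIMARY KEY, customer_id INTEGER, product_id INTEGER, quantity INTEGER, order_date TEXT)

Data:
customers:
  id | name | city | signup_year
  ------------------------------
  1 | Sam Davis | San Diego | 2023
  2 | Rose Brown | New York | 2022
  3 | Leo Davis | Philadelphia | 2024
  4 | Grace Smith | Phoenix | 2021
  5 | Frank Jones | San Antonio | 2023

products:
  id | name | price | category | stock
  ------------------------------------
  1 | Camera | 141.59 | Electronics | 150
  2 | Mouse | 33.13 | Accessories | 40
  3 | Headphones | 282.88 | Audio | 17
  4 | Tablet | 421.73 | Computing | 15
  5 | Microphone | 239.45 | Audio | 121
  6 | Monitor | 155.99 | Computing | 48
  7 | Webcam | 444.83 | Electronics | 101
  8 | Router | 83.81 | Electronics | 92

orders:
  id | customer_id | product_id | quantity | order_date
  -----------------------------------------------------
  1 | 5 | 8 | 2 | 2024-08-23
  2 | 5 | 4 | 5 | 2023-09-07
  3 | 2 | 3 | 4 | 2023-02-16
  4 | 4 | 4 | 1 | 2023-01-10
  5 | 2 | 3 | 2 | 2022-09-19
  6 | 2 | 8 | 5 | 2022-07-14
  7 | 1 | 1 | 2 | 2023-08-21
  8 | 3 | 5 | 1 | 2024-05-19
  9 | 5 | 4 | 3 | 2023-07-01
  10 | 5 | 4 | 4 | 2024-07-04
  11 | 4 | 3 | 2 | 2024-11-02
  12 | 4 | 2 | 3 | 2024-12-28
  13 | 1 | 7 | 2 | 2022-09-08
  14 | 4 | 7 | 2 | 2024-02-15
SELECT name, stock, price FROM products WHERE stock >= 99 OR price <= 183.53

Execution result:
name | stock | price
Camera | 150 | 141.59
Mouse | 40 | 33.13
Microphone | 121 | 239.45
Monitor | 48 | 155.99
Webcam | 101 | 444.83
Router | 92 | 83.81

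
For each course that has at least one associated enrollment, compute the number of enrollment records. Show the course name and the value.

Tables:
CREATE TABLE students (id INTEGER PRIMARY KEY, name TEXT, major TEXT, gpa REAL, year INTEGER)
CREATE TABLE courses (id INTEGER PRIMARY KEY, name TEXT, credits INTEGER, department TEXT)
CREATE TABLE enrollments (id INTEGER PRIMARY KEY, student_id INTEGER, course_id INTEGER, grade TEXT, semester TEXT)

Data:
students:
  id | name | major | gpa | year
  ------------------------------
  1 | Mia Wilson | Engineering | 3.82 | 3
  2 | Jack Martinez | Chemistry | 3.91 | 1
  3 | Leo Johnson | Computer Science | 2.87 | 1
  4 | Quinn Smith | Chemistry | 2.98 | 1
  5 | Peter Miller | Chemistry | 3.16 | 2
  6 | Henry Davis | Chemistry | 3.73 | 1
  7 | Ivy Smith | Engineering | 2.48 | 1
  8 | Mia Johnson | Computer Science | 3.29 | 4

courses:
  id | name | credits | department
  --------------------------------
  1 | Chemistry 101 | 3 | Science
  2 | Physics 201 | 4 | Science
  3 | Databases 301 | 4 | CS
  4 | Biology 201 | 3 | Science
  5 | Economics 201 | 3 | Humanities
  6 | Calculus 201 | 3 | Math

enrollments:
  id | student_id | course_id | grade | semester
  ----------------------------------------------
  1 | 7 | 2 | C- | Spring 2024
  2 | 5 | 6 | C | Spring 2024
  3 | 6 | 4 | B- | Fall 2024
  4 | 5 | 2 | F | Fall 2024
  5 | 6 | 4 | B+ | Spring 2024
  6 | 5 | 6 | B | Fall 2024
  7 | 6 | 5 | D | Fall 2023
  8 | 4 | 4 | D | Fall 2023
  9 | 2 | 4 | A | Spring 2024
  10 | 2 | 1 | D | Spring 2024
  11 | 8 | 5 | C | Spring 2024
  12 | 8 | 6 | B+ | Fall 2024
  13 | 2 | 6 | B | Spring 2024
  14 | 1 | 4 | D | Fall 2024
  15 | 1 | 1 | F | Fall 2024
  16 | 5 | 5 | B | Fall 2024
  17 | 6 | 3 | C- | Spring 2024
SELECT p.name, COUNT(*) AS n FROM enrollments c JOIN courses p ON c.course_id = p.id GROUP BY p.id, p.name

Execution result:
name | n
Chemistry 101 | 2
Physics 201 | 2
Databases 301 | 1
Biology 201 | 5
Economics 201 | 3
Calculus 201 | 4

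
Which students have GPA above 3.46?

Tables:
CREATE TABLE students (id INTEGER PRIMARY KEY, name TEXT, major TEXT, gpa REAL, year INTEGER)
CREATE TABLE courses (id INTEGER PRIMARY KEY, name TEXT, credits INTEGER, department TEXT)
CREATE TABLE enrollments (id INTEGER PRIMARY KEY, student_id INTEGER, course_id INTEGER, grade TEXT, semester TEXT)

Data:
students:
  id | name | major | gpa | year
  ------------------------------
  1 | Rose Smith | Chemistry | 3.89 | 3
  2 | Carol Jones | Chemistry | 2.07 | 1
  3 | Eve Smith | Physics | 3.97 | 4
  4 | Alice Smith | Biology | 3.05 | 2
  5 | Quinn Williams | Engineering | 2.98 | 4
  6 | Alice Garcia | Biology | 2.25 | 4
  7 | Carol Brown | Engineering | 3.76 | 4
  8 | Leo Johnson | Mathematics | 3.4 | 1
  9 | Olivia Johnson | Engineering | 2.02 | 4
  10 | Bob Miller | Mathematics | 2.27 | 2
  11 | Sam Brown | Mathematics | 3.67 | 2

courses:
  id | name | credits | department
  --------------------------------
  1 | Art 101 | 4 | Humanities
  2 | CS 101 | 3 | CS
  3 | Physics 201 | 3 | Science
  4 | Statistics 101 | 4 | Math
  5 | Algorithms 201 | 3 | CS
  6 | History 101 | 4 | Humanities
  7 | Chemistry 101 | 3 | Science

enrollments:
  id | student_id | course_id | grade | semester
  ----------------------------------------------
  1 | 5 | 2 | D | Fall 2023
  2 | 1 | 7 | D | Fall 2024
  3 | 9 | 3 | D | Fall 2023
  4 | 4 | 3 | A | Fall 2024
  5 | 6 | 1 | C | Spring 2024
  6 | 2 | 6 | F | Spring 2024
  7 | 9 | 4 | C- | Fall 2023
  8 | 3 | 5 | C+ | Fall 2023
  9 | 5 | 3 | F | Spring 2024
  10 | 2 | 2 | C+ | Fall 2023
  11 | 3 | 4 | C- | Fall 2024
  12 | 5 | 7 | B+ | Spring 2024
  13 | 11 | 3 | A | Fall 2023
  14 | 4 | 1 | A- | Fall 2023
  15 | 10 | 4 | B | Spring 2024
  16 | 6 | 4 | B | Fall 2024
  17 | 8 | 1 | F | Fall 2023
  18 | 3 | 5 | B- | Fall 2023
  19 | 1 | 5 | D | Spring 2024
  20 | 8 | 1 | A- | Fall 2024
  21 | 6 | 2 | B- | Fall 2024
SELECT name, gpa FROM students WHERE gpa > 3.46

Execution result:
name | gpa
Rose Smith | 3.89
Eve Smith | 3.97
Carol Brown | 3.76
Sam Brown | 3.67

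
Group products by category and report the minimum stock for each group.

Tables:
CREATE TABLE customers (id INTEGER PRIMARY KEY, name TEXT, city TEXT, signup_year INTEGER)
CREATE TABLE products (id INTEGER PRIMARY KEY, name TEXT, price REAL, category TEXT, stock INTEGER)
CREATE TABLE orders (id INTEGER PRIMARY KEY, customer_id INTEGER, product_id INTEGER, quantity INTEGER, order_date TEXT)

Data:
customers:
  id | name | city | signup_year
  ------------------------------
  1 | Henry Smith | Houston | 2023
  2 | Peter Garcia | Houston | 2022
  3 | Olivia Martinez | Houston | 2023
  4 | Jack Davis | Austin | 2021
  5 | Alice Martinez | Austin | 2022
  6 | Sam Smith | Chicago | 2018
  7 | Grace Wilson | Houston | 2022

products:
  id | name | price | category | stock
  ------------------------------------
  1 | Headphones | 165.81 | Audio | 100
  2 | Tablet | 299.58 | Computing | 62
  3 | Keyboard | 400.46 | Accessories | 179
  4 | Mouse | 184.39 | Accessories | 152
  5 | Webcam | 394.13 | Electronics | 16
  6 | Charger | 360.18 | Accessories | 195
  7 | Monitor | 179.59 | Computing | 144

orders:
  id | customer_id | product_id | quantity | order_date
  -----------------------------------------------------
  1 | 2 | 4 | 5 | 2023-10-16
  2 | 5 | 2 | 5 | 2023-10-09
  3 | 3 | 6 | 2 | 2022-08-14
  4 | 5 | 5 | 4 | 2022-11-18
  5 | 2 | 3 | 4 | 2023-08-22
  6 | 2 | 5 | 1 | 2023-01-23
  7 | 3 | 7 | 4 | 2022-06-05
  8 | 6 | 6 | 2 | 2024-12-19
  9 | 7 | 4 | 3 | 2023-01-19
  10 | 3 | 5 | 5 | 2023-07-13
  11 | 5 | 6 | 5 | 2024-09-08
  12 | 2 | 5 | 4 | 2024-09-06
SELECT category, MIN(stock) AS min_stock FROM products GROUP BY category

Execution result:
category | min_stock
Accessories | 152
Audio | 100
Computing | 62
Electronics | 16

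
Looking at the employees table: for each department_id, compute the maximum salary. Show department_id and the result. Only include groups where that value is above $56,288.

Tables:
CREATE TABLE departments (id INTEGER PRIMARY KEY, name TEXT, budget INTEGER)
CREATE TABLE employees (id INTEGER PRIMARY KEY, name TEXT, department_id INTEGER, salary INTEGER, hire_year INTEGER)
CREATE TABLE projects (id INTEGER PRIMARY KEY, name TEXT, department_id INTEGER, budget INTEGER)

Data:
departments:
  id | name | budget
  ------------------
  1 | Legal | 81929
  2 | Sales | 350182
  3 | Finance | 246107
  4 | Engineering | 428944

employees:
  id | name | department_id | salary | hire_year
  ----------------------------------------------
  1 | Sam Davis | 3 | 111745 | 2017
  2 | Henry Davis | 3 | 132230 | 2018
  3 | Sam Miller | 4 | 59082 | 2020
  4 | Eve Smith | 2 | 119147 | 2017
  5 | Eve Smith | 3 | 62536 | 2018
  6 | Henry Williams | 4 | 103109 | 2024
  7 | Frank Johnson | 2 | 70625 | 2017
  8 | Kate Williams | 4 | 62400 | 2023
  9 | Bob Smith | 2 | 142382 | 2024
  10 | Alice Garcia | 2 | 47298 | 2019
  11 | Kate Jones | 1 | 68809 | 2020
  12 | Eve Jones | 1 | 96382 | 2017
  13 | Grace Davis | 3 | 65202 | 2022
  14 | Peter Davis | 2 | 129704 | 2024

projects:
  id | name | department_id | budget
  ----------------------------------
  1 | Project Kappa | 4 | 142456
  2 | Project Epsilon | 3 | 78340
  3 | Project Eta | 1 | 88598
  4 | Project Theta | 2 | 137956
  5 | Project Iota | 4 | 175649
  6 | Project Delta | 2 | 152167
SELECT department_id, MAX(salary) AS max_salary FROM employees GROUP BY department_id HAVING MAX(salary) > 56288

Execution result:
department_id | max_salary
1 | 96382
2 | 142382
3 | 132230
4 | 103109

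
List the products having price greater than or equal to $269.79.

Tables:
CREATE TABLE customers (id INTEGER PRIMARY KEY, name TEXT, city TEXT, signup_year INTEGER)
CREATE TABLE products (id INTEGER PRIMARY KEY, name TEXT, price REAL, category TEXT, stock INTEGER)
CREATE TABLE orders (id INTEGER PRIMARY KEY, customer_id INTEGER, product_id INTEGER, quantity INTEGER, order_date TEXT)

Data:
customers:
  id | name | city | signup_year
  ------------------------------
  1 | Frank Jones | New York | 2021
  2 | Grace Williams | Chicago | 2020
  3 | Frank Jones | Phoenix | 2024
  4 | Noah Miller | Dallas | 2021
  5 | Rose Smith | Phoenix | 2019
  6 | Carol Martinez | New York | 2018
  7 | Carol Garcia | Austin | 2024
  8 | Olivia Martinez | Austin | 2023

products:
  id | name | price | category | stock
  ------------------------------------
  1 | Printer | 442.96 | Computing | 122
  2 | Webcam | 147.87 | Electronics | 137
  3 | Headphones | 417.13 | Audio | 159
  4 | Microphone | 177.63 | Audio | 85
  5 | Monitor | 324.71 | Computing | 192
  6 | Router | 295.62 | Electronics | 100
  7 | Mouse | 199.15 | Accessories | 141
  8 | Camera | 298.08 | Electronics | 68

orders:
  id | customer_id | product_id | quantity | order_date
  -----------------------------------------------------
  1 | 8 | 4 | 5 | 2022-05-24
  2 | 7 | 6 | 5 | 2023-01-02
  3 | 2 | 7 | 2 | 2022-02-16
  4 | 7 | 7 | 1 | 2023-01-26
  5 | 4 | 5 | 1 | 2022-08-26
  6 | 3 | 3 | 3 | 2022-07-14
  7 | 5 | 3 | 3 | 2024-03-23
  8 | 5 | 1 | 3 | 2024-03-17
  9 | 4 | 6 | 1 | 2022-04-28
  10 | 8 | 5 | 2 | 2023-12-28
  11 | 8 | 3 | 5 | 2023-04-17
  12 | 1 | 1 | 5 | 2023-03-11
SELECT name, price FROM products WHERE price >= 269.79

Execution result:
name | price
Printer | 442.96
Headphones | 417.13
Monitor | 324.71
Router | 295.62
Camera | 298.08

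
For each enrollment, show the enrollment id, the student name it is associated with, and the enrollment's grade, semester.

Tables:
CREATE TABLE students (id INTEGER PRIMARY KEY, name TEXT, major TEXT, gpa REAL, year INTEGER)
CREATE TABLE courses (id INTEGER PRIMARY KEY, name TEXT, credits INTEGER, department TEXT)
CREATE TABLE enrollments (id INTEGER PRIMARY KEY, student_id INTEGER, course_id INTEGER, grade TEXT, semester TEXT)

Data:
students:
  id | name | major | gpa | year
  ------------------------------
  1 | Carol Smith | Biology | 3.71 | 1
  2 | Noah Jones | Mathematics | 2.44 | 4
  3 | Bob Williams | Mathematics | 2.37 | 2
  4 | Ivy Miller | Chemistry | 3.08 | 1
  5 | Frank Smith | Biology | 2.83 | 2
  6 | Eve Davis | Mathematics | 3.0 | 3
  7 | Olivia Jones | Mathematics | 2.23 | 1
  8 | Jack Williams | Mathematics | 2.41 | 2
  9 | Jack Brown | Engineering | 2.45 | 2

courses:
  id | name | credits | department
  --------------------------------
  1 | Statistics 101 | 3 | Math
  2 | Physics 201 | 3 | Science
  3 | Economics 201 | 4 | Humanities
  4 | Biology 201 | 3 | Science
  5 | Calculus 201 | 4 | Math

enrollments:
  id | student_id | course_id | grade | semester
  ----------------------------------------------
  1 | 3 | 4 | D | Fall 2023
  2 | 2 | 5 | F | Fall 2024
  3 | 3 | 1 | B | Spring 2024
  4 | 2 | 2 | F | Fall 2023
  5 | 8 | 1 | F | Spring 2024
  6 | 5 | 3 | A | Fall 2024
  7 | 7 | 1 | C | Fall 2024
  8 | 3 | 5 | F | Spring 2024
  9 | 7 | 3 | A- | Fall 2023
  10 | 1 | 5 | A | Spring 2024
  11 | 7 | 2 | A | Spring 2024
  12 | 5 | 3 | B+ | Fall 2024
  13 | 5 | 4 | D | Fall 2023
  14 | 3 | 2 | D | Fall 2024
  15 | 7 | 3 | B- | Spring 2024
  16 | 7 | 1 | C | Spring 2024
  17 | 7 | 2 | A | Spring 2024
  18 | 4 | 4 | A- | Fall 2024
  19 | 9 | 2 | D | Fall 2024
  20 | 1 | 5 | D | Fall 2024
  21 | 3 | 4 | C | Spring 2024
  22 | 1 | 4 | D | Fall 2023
SELECT c.id, p.name AS student, c.grade, c.semester FROM enrollments c JOIN students p ON c.student_id = p.id

Execution result:
id | student | grade | semester
1 | Bob Williams | D | Fall 2023
2 | Noah Jones | F | Fall 2024
3 | Bob Williams | B | Spring 2024
4 | Noah Jones | F | Fall 2023
5 | Jack Williams | F | Spring 2024
6 | Frank Smith | A | Fall 2024
7 | Olivia Jones | C | Fall 2024
8 | Bob Williams | F | Spring 2024
9 | Olivia Jones | A- | Fall 2023
10 | Carol Smith | A | Spring 2024
11 | Olivia Jones | A | Spring 2024
12 | Frank Smith | B+ | Fall 2024
13 | Frank Smith | D | Fall 2023
14 | Bob Williams | D | Fall 2024
15 | Olivia Jones | B- | Spring 2024
16 | Olivia Jones | C | Spring 2024
17 | Olivia Jones | A | Spring 2024
18 | Ivy Miller | A- | Fall 2024
19 | Jack Brown | D | Fall 2024
20 | Carol Smith | D | Fall 2024
21 | Bob Williams | C | Spring 2024
22 | Carol Smith | D | Fall 2023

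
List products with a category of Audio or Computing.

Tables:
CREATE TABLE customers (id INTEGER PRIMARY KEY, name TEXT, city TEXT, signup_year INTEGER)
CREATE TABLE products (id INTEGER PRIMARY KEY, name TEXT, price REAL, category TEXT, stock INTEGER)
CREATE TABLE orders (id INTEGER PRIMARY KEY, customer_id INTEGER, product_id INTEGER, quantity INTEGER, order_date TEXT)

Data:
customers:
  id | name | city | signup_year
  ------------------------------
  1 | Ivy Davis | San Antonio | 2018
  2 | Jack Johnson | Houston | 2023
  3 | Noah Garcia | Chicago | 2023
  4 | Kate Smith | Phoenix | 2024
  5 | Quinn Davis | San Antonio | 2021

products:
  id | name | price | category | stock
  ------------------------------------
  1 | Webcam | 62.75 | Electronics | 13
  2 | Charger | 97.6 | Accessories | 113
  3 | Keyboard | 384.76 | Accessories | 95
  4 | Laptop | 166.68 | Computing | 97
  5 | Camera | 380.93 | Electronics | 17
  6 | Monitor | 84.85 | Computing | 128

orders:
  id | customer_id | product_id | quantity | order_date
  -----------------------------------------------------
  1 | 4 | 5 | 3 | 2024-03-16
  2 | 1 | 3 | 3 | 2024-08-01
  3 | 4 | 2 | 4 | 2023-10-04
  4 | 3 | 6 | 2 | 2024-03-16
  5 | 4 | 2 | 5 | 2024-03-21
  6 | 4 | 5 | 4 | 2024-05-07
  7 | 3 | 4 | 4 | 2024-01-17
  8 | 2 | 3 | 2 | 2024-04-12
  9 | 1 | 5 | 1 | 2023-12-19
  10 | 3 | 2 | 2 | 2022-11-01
SELECT name, category FROM products WHERE category IN ('Audio', 'Computing')

Execution result:
name | category
Laptop | Computing
Monitor | Computing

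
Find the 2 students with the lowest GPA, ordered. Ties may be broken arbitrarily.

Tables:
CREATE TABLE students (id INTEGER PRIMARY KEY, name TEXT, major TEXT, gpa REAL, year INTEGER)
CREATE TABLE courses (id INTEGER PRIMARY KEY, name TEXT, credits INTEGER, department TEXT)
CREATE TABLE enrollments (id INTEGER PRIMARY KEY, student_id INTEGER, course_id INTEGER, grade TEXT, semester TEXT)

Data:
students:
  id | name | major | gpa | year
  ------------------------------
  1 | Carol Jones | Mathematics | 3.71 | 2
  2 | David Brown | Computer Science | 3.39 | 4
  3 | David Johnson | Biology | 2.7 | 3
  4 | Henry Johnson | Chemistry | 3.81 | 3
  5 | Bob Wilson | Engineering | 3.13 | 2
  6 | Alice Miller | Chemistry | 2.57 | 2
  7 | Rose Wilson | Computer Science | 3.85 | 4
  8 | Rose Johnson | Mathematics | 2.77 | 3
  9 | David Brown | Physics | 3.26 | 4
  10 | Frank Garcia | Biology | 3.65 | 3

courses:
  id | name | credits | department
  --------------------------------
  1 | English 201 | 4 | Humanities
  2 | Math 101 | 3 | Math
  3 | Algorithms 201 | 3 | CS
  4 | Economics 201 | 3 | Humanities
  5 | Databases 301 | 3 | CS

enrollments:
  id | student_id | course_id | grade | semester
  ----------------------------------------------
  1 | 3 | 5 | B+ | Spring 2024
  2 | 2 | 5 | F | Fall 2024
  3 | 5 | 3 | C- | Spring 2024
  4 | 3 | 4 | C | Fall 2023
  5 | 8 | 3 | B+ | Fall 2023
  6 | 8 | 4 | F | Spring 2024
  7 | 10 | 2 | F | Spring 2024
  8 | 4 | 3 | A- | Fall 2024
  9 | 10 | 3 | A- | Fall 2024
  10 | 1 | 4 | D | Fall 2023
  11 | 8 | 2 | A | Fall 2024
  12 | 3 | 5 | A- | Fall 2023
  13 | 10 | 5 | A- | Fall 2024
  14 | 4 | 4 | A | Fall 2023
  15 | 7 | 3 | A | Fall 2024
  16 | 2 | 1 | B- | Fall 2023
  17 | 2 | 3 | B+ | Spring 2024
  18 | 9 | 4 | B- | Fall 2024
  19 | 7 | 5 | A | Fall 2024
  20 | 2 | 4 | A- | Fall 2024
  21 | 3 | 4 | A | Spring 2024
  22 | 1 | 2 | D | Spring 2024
SELECT name, gpa FROM students ORDER BY gpa ASC LIMIT 2

Execution result:
name | gpa
Alice Miller | 2.57
David Johnson | 2.70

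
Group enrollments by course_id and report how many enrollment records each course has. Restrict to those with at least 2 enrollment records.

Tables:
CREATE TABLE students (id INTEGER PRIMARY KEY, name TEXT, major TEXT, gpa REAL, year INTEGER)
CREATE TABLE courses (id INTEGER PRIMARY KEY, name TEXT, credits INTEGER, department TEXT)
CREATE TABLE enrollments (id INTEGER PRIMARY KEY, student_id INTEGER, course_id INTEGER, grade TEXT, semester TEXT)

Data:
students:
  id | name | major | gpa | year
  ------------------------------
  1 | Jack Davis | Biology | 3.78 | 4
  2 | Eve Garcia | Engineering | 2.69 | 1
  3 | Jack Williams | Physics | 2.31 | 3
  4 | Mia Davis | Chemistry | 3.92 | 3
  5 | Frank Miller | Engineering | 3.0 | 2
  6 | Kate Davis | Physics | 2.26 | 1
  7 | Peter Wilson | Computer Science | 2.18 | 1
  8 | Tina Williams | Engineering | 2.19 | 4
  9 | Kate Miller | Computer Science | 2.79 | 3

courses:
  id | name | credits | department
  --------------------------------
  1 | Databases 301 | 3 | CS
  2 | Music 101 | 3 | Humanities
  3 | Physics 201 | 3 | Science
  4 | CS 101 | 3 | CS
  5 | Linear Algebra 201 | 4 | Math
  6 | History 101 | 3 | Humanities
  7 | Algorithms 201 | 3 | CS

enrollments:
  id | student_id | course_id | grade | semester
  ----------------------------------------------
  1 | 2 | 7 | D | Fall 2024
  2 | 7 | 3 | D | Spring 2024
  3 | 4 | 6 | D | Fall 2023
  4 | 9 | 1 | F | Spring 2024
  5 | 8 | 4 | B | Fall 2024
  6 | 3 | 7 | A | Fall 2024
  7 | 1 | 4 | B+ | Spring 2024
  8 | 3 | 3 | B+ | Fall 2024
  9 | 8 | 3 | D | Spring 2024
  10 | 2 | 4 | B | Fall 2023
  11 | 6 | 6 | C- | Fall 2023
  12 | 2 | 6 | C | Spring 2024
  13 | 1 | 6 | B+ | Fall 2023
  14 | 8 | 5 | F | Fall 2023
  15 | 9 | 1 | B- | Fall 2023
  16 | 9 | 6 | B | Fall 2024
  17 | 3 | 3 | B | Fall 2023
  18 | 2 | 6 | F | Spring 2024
SELECT course_id, COUNT(*) AS enrollment_count FROM enrollments GROUP BY course_id HAVING COUNT(*) >= 2

Execution result:
course_id | enrollment_count
1 | 2
3 | 4
4 | 3
6 | 6
7 | 2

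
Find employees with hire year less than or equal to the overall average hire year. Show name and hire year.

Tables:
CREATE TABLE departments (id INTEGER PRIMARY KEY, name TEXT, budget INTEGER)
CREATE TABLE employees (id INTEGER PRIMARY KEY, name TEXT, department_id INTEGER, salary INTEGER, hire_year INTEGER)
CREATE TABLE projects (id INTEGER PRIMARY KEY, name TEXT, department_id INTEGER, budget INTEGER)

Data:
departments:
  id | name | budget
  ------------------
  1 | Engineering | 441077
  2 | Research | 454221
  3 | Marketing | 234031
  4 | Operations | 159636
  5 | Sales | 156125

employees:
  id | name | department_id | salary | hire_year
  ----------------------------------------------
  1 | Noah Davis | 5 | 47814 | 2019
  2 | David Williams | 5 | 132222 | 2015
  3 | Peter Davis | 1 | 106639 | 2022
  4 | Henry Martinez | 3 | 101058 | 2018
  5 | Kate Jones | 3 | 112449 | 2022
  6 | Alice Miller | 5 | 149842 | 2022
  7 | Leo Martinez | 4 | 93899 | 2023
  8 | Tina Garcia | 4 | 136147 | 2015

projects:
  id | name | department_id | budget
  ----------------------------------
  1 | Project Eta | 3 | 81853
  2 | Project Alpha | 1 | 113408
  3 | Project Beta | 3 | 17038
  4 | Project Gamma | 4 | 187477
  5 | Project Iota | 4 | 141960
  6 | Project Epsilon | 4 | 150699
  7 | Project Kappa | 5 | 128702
SELECT name, hire_year FROM employees WHERE hire_year <= (SELECT AVG(hire_year) FROM employees)

Execution result:
name | hire_year
Noah Davis | 2019
David Williams | 2015
Henry Martinez | 2018
Tina Garcia | 2015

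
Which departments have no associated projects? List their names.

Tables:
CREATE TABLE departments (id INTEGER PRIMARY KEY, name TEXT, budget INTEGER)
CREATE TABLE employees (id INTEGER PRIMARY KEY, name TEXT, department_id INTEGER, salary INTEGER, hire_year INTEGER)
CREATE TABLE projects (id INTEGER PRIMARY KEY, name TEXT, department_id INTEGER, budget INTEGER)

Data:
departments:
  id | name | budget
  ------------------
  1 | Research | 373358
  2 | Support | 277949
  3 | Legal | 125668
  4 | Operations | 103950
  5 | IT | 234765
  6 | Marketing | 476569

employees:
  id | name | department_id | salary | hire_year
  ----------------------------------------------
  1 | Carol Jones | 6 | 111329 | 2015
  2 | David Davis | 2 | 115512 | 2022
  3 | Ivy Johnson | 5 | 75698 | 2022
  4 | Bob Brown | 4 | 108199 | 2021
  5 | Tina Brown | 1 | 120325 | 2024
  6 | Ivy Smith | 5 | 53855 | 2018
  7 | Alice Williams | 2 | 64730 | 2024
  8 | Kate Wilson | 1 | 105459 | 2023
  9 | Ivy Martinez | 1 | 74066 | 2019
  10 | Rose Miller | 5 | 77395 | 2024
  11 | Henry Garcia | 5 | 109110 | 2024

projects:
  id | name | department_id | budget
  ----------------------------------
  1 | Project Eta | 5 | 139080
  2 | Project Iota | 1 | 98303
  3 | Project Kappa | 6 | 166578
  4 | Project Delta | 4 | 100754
SELECT p.name FROM departments p LEFT JOIN projects c ON c.department_id = p.id WHERE c.id IS NULL

Execution result:
name
Support
Legal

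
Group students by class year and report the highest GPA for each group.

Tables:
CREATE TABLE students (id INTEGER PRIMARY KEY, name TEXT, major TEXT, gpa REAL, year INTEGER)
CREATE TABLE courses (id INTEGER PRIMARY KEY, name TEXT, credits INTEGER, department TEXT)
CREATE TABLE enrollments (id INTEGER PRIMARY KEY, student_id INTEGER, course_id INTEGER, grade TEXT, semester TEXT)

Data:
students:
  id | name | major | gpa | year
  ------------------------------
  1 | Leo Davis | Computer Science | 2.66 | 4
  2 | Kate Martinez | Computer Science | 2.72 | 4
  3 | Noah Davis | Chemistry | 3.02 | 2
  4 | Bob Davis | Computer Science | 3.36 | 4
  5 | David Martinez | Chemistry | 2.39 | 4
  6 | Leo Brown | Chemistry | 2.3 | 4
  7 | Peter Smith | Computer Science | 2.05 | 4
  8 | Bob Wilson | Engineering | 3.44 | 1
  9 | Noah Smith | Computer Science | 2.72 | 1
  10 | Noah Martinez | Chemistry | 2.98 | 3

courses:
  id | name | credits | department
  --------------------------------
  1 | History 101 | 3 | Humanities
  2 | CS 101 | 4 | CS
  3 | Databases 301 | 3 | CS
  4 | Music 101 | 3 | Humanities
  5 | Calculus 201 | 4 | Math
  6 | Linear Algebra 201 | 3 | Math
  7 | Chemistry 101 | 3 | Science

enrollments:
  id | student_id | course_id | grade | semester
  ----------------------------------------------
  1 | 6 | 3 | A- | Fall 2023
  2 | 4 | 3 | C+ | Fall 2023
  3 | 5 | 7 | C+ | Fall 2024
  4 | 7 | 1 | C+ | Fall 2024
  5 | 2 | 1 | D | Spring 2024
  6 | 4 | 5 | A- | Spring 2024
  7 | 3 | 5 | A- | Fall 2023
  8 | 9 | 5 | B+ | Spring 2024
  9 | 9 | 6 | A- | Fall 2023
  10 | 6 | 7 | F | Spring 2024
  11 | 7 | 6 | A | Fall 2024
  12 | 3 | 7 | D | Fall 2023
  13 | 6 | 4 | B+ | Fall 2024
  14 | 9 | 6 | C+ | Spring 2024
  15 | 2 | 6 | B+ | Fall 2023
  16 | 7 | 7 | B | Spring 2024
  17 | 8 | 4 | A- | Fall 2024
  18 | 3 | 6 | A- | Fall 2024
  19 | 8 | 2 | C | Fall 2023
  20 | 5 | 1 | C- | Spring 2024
SELECT year, MAX(gpa) AS max_gpa FROM students GROUP BY year

Execution result:
year | max_gpa
1 | 3.44
2 | 3.02
3 | 2.98
4 | 3.36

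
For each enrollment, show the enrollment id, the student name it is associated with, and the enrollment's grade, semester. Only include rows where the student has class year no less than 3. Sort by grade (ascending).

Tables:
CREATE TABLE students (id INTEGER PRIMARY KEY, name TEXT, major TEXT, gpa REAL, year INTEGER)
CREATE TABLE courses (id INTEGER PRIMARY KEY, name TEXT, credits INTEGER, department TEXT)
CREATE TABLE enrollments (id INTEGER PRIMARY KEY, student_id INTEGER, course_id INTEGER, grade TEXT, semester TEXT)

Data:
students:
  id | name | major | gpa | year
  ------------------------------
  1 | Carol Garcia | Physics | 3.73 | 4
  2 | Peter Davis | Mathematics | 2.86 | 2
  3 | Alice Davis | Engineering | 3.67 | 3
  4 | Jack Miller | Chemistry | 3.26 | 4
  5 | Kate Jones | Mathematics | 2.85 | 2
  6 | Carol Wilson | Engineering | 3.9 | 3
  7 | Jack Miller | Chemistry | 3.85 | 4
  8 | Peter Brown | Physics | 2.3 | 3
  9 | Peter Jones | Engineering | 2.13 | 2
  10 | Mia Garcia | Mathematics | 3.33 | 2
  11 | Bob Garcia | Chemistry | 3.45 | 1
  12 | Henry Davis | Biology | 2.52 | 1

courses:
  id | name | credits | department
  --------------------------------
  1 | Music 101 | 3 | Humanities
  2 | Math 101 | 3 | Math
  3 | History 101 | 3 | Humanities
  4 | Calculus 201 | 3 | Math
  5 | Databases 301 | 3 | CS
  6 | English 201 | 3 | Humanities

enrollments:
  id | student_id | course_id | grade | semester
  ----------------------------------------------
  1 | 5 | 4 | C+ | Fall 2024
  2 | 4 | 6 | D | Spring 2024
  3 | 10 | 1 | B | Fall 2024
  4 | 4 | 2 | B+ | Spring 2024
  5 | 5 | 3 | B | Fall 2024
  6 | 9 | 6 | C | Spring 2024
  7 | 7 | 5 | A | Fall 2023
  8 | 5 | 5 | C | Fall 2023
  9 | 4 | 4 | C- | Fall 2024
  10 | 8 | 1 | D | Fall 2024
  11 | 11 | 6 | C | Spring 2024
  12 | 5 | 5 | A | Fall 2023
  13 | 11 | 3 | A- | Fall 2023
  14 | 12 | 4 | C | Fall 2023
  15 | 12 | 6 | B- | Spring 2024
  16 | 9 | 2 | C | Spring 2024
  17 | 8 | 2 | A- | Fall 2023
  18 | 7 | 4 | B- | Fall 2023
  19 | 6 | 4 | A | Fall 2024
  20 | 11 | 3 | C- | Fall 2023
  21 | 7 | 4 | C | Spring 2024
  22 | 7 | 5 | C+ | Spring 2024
SELECT c.id, p.name AS student, c.grade, c.semester FROM enrollments c JOIN students p ON c.student_id = p.id WHERE p.year >= 3 ORDER BY c.grade ASC

Execution result:
id | student | grade | semester
7 | Jack Miller | A | Fall 2023
19 | Carol Wilson | A | Fall 2024
17 | Peter Brown | A- | Fall 2023
4 | Jack Miller | B+ | Spring 2024
18 | Jack Miller | B- | Fall 2023
21 | Jack Miller | C | Spring 2024
22 | Jack Miller | C+ | Spring 2024
9 | Jack Miller | C- | Fall 2024
2 | Jack Miller | D | Spring 2024
10 | Peter Brown | D | Fall 2024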